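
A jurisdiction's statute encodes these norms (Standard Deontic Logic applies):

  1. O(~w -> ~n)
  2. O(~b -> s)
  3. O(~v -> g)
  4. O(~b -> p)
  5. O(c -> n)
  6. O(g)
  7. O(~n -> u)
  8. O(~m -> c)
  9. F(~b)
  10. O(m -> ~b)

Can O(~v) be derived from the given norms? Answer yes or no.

Premise 3 is O(~v -> g); even if O(g) held, inferring O(~v) would be affirming the consequent — invalid.
No other premise forces O(~v). An ideal world satisfying every premise can still have ~v false, so O(~v) is not derivable.

No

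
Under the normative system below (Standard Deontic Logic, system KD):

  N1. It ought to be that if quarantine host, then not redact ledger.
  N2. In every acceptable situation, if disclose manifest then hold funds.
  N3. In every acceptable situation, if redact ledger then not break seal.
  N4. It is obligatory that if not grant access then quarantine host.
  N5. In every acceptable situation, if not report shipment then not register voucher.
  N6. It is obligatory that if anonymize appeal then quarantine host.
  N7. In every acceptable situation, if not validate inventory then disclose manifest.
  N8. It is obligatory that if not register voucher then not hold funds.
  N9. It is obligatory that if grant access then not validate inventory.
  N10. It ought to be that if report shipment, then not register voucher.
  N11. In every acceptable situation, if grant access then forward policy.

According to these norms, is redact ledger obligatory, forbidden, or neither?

Forbidden

Premises 10 and 5 cover both cases: O(report_shipment → ¬register_voucher) and O(¬report_shipment → ¬register_voucher). Since report_shipment ∨ ¬report_shipment is a tautology, O(¬register_voucher) follows.
With premise 8, O(¬register_voucher → ¬hold_funds), the K-axiom yields O(¬hold_funds).
The contrapositive of premise 2 (O(disclose_manifest → hold_funds)) is O(¬hold_funds → ¬disclose_manifest), and O(¬hold_funds) is already established, so O(¬disclose_manifest).
Premise 7, O(¬validate_inventory → disclose_manifest), contraposes to O(¬disclose_manifest → validate_inventory); with O(¬disclose_manifest) we get O(validate_inventory).
The contrapositive of premise 9 (O(grant_access → ¬validate_inventory)) is O(validate_inventory → ¬grant_access), and O(validate_inventory) is already established, so O(¬grant_access).
Premise 4 is O(¬grant_access → quarantine_host); since O(¬grant_access), deontic closure gives O(quarantine_host).
With premise 1, O(quarantine_host → ¬redact_ledger), the K-axiom yields O(¬redact_ledger).
Premises 3, 6, 11 do not contribute to this derivation.
Thus O(¬redact_ledger), which is F(redact_ledger): redact_ledger is forbidden.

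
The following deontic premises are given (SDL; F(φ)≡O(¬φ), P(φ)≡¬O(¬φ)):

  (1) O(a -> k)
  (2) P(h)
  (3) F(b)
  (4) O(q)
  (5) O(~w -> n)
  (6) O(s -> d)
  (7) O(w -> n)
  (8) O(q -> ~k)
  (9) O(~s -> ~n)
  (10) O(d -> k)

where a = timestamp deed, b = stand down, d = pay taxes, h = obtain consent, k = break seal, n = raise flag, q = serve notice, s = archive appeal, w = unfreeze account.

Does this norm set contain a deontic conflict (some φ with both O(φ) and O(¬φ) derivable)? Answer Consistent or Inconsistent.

Inconsistent

Premises 7 and 5 cover both cases: O(w -> n) and O(~w -> n). Since w ∨ ~w is a tautology, O(n) follows.
Premise 9, O(~s -> ~n), contraposes to O(n -> s); with O(n) we get O(s).
From O(s) and premise 6, O(s -> d), we obtain O(d).
With premise 10, O(d -> k), the K-axiom yields O(k).
Premise 8 is O(q -> ~k); contrapositively O(k -> ~q). Since O(k) holds, K gives O(~q).
However, premise 4 gives O(q).
We now have both O(~q) and O(q) — q is simultaneously obligatory and forbidden, violating the D-axiom.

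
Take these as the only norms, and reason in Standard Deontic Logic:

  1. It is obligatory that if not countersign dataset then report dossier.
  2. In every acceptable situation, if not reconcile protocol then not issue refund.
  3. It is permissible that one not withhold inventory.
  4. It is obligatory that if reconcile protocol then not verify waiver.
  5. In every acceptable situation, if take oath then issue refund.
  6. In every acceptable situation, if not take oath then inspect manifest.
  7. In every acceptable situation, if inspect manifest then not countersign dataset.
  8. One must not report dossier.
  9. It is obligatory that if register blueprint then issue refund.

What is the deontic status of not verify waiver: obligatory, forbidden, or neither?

Premise 8, F(report_dossier), is equivalent to O(¬report_dossier).
The contrapositive of premise 1 (O(¬countersign_dataset → report_dossier)) is O(¬report_dossier → countersign_dataset), and O(¬report_dossier) is already established, so O(countersign_dataset).
Premise 7 is O(inspect_manifest → ¬countersign_dataset); contrapositively O(countersign_dataset → ¬inspect_manifest). Since O(countersign_dataset) holds, K gives O(¬inspect_manifest).
The contrapositive of premise 6 (O(¬take_oath → inspect_manifest)) is O(¬inspect_manifest → take_oath), and O(¬inspect_manifest) is already established, so O(take_oath).
Applying K to premise 5 (O(take_oath → issue_refund)) and O(take_oath) yields O(issue_refund).
Premise 2 is O(¬reconcile_protocol → ¬issue_refund); contrapositively O(issue_refund → reconcile_protocol). Since O(issue_refund) holds, K gives O(reconcile_protocol).
With premise 4, O(reconcile_protocol → ¬verify_waiver), the K-axiom yields O(¬verify_waiver).
Premises 3, 9 do not contribute to this derivation.
Hence ¬verify_waiver is obligatory.

Obligatory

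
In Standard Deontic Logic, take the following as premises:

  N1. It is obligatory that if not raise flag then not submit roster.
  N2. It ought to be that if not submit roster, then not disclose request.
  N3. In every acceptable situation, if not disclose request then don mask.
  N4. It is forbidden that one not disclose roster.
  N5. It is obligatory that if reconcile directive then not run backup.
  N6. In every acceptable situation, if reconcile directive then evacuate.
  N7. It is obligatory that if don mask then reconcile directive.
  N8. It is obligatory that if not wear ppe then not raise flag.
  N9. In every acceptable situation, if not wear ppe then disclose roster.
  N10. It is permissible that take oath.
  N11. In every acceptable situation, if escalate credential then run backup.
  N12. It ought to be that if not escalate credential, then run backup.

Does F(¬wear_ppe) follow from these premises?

Yes

By case analysis on escalate_credential: premise 11 gives O(escalate_credential → run_backup) and premise 12 gives O(¬escalate_credential → run_backup), so O(run_backup) either way.
Premise 5, O(reconcile_directive → ¬run_backup), contraposes to O(run_backup → ¬reconcile_directive); with O(run_backup) we get O(¬reconcile_directive).
The contrapositive of premise 7 (O(don_mask → reconcile_directive)) is O(¬reconcile_directive → ¬don_mask), and O(¬reconcile_directive) is already established, so O(¬don_mask).
The contrapositive of premise 3 (O(¬disclose_request → don_mask)) is O(¬don_mask → disclose_request), and O(¬don_mask) is already established, so O(disclose_request).
The contrapositive of premise 2 (O(¬submit_roster → ¬disclose_request)) is O(disclose_request → submit_roster), and O(disclose_request) is already established, so O(submit_roster).
Premise 1 is O(¬raise_flag → ¬submit_roster); contrapositively O(submit_roster → raise_flag). Since O(submit_roster) holds, K gives O(raise_flag).
Premise 8, O(¬wear_ppe → ¬raise_flag), contraposes to O(raise_flag → wear_ppe); with O(raise_flag) we get O(wear_ppe).
Premises 4, 6, 9, 10 do not contribute to this derivation.
So O(wear_ppe) holds, i.e. F(¬wear_ppe). The claim follows.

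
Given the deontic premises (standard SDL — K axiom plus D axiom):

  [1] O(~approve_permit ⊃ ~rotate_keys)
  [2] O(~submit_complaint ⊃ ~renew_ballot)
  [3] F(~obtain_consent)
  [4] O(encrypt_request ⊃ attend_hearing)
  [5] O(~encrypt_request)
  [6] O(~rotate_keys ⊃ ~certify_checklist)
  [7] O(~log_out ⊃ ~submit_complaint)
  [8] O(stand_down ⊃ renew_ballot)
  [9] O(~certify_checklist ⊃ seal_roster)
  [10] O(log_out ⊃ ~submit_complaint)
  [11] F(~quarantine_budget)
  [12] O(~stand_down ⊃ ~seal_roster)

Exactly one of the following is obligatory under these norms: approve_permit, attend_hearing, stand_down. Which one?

approve_permit

Premises 10 and 7 are O(log_out ⊃ ~submit_complaint) and O(~log_out ⊃ ~submit_complaint); every ideal world satisfies log_out or ~log_out, so in either case ~submit_complaint holds — hence O(~submit_complaint).
From O(~submit_complaint) and premise 2, O(~submit_complaint ⊃ ~renew_ballot), we obtain O(~renew_ballot).
The contrapositive of premise 8 (O(stand_down ⊃ renew_ballot)) is O(~renew_ballot ⊃ ~stand_down), and O(~renew_ballot) is already established, so O(~stand_down).
From O(~stand_down) and premise 12, O(~stand_down ⊃ ~seal_roster), we obtain O(~seal_roster).
Premise 9, O(~certify_checklist ⊃ seal_roster), contraposes to O(~seal_roster ⊃ certify_checklist); with O(~seal_roster) we get O(certify_checklist).
Premise 6 is O(~rotate_keys ⊃ ~certify_checklist); contrapositively O(certify_checklist ⊃ rotate_keys). Since O(certify_checklist) holds, K gives O(rotate_keys).
The contrapositive of premise 1 (O(~approve_permit ⊃ ~rotate_keys)) is O(rotate_keys ⊃ approve_permit), and O(rotate_keys) is already established, so O(approve_permit).
So O(approve_permit) holds — approve_permit is obligatory. None of the other listed options is made obligatory by any chain of premises.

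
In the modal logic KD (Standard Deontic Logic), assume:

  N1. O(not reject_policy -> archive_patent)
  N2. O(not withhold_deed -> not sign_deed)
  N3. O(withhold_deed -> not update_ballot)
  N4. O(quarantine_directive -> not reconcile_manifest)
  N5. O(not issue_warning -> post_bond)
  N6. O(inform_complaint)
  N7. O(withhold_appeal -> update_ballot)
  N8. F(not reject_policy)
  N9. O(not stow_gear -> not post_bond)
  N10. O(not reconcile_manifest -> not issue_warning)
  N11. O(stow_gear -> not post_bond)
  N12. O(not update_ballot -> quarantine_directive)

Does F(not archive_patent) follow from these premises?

No

Premise 1 is O(not reject_policy -> archive_patent), but O(not reject_policy) is not derivable from the premises, so it does not yield O(archive_patent).
No other premise forces O(archive_patent). An ideal world satisfying every premise can still have not archive_patent true, so F(not archive_patent) is not derivable.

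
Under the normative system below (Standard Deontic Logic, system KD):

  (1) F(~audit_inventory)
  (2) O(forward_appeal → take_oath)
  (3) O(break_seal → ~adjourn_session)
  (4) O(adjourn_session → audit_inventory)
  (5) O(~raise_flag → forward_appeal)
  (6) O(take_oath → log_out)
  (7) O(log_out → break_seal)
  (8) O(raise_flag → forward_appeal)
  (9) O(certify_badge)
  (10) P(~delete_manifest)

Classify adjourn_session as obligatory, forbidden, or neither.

Premises 8 and 5 are O(raise_flag → forward_appeal) and O(~raise_flag → forward_appeal); every ideal world satisfies raise_flag or ~raise_flag, so in either case forward_appeal holds — hence O(forward_appeal).
Premise 2 is O(forward_appeal → take_oath); since O(forward_appeal), deontic closure gives O(take_oath).
Applying K to premise 6 (O(take_oath → log_out)) and O(take_oath) yields O(log_out).
From O(log_out) and premise 7, O(log_out → break_seal), we obtain O(break_seal).
From O(break_seal) and premise 3, O(break_seal → ~adjourn_session), we obtain O(~adjourn_session).
Premises 1, 4, 9, 10 do not contribute to this derivation.
Thus O(~adjourn_session), which is F(adjourn_session): adjourn_session is forbidden.

Forbidden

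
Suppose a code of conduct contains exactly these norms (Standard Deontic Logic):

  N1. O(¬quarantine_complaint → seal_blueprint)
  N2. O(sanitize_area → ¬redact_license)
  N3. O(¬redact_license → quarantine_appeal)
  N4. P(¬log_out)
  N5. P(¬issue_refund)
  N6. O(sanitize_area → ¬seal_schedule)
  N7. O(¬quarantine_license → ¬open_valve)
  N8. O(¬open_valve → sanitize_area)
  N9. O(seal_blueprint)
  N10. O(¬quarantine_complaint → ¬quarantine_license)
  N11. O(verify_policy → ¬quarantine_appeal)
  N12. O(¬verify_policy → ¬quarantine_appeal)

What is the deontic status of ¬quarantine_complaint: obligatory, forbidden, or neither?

Forbidden

Premises 12 and 11 are O(¬verify_policy → ¬quarantine_appeal) and O(verify_policy → ¬quarantine_appeal); every ideal world satisfies ¬verify_policy or verify_policy, so in either case ¬quarantine_appeal holds — hence O(¬quarantine_appeal).
Premise 3 is O(¬redact_license → quarantine_appeal); contrapositively O(¬quarantine_appeal → redact_license). Since O(¬quarantine_appeal) holds, K gives O(redact_license).
Premise 2 is O(sanitize_area → ¬redact_license); contrapositively O(redact_license → ¬sanitize_area). Since O(redact_license) holds, K gives O(¬sanitize_area).
Premise 8 is O(¬open_valve → sanitize_area); contrapositively O(¬sanitize_area → open_valve). Since O(¬sanitize_area) holds, K gives O(open_valve).
Premise 7 is O(¬quarantine_license → ¬open_valve); contrapositively O(open_valve → quarantine_license). Since O(open_valve) holds, K gives O(quarantine_license).
The contrapositive of premise 10 (O(¬quarantine_complaint → ¬quarantine_license)) is O(quarantine_license → quarantine_complaint), and O(quarantine_license) is already established, so O(quarantine_complaint).
Premises 1, 4, 5, 6, 9 do not contribute to this derivation.
Thus O(quarantine_complaint), which is F(¬quarantine_complaint): ¬quarantine_complaint is forbidden.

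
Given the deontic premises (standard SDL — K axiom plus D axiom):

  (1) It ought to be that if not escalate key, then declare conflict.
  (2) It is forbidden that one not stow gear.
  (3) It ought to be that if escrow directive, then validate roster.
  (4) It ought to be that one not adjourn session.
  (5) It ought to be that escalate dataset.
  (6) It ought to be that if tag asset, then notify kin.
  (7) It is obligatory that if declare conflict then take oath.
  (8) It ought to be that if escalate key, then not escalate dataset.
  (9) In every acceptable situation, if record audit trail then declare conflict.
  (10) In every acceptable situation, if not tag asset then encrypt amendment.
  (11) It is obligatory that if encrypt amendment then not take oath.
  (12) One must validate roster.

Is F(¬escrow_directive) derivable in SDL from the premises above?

No

Premise 3 is O(escrow_directive → validate_roster); even if O(validate_roster) held, inferring O(escrow_directive) would be affirming the consequent — invalid.
No other premise forces O(escrow_directive). An ideal world satisfying every premise can still have ¬escrow_directive true, so F(¬escrow_directive) is not derivable.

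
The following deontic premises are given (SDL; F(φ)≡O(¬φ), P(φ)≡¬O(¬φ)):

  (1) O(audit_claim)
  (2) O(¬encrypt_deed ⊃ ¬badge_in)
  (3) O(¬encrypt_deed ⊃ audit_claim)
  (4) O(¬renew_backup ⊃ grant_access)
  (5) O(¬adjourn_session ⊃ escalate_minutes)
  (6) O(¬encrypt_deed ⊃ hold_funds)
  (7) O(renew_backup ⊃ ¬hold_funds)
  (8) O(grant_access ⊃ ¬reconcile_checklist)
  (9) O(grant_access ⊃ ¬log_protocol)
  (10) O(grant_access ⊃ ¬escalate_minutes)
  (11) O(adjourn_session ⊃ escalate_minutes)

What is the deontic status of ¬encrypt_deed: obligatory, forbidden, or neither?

Forbidden

Premises 11 and 5 cover both cases: O(adjourn_session ⊃ escalate_minutes) and O(¬adjourn_session ⊃ escalate_minutes). Since adjourn_session ∨ ¬adjourn_session is a tautology, O(escalate_minutes) follows.
Premise 10 is O(grant_access ⊃ ¬escalate_minutes); contrapositively O(escalate_minutes ⊃ ¬grant_access). Since O(escalate_minutes) holds, K gives O(¬grant_access).
Premise 4 is O(¬renew_backup ⊃ grant_access); contrapositively O(¬grant_access ⊃ renew_backup). Since O(¬grant_access) holds, K gives O(renew_backup).
With premise 7, O(renew_backup ⊃ ¬hold_funds), the K-axiom yields O(¬hold_funds).
Premise 6 is O(¬encrypt_deed ⊃ hold_funds); contrapositively O(¬hold_funds ⊃ encrypt_deed). Since O(¬hold_funds) holds, K gives O(encrypt_deed).
Premises 1, 2, 3, 8, 9 do not contribute to this derivation.
Thus O(encrypt_deed), which is F(¬encrypt_deed): ¬encrypt_deed is forbidden.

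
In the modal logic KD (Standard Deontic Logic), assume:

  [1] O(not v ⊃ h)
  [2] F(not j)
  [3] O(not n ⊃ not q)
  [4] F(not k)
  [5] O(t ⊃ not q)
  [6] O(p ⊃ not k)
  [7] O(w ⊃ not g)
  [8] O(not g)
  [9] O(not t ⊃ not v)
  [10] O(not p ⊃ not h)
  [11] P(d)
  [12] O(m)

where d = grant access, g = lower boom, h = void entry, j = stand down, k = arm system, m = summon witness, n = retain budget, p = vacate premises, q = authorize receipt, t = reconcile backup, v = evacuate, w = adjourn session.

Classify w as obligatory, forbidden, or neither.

Premise 7 is O(w ⊃ not g); even if O(not g) held, inferring O(w) would be affirming the consequent — invalid.
No premise or chain of K-axiom applications forces O(w), and none forces O(not w). So w is neither obligatory nor forbidden under these norms.

Neither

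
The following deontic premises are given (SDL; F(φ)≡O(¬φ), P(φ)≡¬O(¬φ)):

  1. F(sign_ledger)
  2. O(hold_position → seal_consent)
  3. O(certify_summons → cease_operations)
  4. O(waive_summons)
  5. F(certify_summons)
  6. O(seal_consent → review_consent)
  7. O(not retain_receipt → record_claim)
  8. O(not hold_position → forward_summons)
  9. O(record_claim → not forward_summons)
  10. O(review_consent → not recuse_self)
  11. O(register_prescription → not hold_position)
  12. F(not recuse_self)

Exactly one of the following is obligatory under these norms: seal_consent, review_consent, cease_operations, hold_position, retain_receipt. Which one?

Premise 12, F(not recuse_self), is equivalent to O(recuse_self).
The contrapositive of premise 10 (O(review_consent → not recuse_self)) is O(recuse_self → not review_consent), and O(recuse_self) is already established, so O(not review_consent).
The contrapositive of premise 6 (O(seal_consent → review_consent)) is O(not review_consent → not seal_consent), and O(not review_consent) is already established, so O(not seal_consent).
The contrapositive of premise 2 (O(hold_position → seal_consent)) is O(not seal_consent → not hold_position), and O(not seal_consent) is already established, so O(not hold_position).
Premise 8 is O(not hold_position → forward_summons); since O(not hold_position), deontic closure gives O(forward_summons).
Premise 9, O(record_claim → not forward_summons), contraposes to O(forward_summons → not record_claim); with O(forward_summons) we get O(not record_claim).
Premise 7 is O(not retain_receipt → record_claim); contrapositively O(not record_claim → retain_receipt). Since O(not record_claim) holds, K gives O(retain_receipt).
So O(retain_receipt) holds — retain_receipt is obligatory. None of the other listed options is made obligatory by any chain of premises.

retain_receipt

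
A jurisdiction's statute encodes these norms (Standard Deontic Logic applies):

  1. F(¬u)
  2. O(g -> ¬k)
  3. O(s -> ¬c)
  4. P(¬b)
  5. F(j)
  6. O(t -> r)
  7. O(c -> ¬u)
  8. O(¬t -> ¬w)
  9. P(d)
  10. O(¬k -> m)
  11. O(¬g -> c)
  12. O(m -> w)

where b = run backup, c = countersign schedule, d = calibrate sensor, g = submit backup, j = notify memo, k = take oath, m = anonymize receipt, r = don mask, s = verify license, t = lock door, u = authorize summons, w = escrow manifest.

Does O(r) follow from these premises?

Premise 1, F(¬u), is equivalent to O(u).
The contrapositive of premise 7 (O(c -> ¬u)) is O(u -> ¬c), and O(u) is already established, so O(¬c).
Premise 11 is O(¬g -> c); contrapositively O(¬c -> g). Since O(¬c) holds, K gives O(g).
With premise 2, O(g -> ¬k), the K-axiom yields O(¬k).
Premise 10 is O(¬k -> m); since O(¬k), deontic closure gives O(m).
With premise 12, O(m -> w), the K-axiom yields O(w).
Premise 8 is O(¬t -> ¬w); contrapositively O(w -> t). Since O(w) holds, K gives O(t).
From O(t) and premise 6, O(t -> r), we obtain O(r).
Premises 3, 4, 5, 9 do not contribute to this derivation.
So O(r) follows.

Yes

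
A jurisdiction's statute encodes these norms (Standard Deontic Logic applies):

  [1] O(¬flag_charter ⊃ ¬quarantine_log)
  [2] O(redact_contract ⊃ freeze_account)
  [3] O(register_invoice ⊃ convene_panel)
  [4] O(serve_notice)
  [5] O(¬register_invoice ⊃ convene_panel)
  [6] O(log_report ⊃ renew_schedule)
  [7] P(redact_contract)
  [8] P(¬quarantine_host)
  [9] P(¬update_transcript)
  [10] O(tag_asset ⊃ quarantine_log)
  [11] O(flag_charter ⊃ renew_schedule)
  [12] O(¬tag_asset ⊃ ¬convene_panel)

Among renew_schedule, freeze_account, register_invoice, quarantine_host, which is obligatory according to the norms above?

Premises 3 and 5 cover both cases: O(register_invoice ⊃ convene_panel) and O(¬register_invoice ⊃ convene_panel). Since register_invoice ∨ ¬register_invoice is a tautology, O(convene_panel) follows.
Premise 12, O(¬tag_asset ⊃ ¬convene_panel), contraposes to O(convene_panel ⊃ tag_asset); with O(convene_panel) we get O(tag_asset).
Premise 10 is O(tag_asset ⊃ quarantine_log); since O(tag_asset), deontic closure gives O(quarantine_log).
Premise 1 is O(¬flag_charter ⊃ ¬quarantine_log); contrapositively O(quarantine_log ⊃ flag_charter). Since O(quarantine_log) holds, K gives O(flag_charter).
Premise 11 is O(flag_charter ⊃ renew_schedule); since O(flag_charter), deontic closure gives O(renew_schedule).
So O(renew_schedule) holds — renew_schedule is obligatory. None of the other listed options is made obligatory by any chain of premises.

renew_schedule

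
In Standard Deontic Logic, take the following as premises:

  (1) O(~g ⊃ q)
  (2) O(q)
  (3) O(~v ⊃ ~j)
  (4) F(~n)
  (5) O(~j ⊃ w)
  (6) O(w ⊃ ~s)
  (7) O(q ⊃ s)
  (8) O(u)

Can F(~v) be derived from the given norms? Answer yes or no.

Premise 2 states O(q) outright.
Premise 7 is O(q ⊃ s); since O(q), deontic closure gives O(s).
Premise 6 is O(w ⊃ ~s); contrapositively O(s ⊃ ~w). Since O(s) holds, K gives O(~w).
The contrapositive of premise 5 (O(~j ⊃ w)) is O(~w ⊃ j), and O(~w) is already established, so O(j).
Premise 3 is O(~v ⊃ ~j); contrapositively O(j ⊃ v). Since O(j) holds, K gives O(v).
Premises 1, 4, 8 do not contribute to this derivation.
So O(v) holds, i.e. F(~v). The claim follows.

Yes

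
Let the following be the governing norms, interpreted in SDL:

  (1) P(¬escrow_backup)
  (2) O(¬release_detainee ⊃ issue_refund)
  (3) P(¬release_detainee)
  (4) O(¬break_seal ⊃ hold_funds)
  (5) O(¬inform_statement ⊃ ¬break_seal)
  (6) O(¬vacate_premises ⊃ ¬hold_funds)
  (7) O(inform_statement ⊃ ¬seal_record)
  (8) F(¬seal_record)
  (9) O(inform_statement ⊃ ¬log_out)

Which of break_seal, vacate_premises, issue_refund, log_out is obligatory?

vacate_premises

F(¬seal_record) at premise 8 means O(seal_record).
The contrapositive of premise 7 (O(inform_statement ⊃ ¬seal_record)) is O(seal_record ⊃ ¬inform_statement), and O(seal_record) is already established, so O(¬inform_statement).
With premise 5, O(¬inform_statement ⊃ ¬break_seal), the K-axiom yields O(¬break_seal).
Premise 4 is O(¬break_seal ⊃ hold_funds); since O(¬break_seal), deontic closure gives O(hold_funds).
The contrapositive of premise 6 (O(¬vacate_premises ⊃ ¬hold_funds)) is O(hold_funds ⊃ vacate_premises), and O(hold_funds) is already established, so O(vacate_premises).
So O(vacate_premises) holds — vacate_premises is obligatory. None of the other listed options is made obligatory by any chain of premises.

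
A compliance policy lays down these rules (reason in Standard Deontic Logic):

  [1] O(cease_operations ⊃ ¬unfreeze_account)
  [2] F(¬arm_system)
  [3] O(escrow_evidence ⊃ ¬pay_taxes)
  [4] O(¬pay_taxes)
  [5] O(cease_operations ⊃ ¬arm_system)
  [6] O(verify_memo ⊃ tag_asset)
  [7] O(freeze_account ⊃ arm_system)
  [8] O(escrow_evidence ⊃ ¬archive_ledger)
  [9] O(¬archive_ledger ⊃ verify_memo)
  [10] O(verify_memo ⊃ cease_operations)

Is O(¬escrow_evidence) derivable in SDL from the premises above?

Yes

Premise 2 is F(¬arm_system), i.e. O(arm_system).
The contrapositive of premise 5 (O(cease_operations ⊃ ¬arm_system)) is O(arm_system ⊃ ¬cease_operations), and O(arm_system) is already established, so O(¬cease_operations).
Premise 10, O(verify_memo ⊃ cease_operations), contraposes to O(¬cease_operations ⊃ ¬verify_memo); with O(¬cease_operations) we get O(¬verify_memo).
Premise 9 is O(¬archive_ledger ⊃ verify_memo); contrapositively O(¬verify_memo ⊃ archive_ledger). Since O(¬verify_memo) holds, K gives O(archive_ledger).
The contrapositive of premise 8 (O(escrow_evidence ⊃ ¬archive_ledger)) is O(archive_ledger ⊃ ¬escrow_evidence), and O(archive_ledger) is already established, so O(¬escrow_evidence).
Premises 1, 3, 4, 6, 7 do not contribute to this derivation.
So O(¬escrow_evidence) follows.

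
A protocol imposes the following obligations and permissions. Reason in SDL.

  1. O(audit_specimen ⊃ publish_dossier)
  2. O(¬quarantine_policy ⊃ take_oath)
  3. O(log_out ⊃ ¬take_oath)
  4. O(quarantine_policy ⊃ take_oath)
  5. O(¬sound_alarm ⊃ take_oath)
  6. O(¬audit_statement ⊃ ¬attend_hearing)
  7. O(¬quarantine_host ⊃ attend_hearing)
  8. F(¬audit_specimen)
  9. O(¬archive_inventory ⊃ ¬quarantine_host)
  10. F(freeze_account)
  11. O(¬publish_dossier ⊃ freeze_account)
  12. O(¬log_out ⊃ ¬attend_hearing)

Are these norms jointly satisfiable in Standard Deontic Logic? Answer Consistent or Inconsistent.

Premise 11 is O(¬publish_dossier ⊃ freeze_account), but O(¬publish_dossier) is not derivable from the premises, so it does not yield O(freeze_account).
So O(freeze_account) is not derivable, and the apparent clash with O(¬freeze_account) does not arise.
A world satisfying every obligation exists (e.g. archive_inventory=true, attend_hearing=false, audit_specimen=true, audit_statement=false, freeze_account=false, log_out=false, publish_dossier=true, quarantine_host=true, quarantine_policy=false, sound_alarm=false, take_oath=true); no atom is both obligatory and forbidden, so the set is consistent.

Consistent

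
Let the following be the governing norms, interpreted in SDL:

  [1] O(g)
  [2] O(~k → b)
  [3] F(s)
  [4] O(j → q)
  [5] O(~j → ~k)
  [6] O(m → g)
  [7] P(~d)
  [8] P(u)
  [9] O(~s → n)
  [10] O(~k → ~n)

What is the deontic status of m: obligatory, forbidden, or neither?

Premise 6 is O(m → g); even if O(g) held, inferring O(m) would be affirming the consequent — invalid.
No premise or chain of K-axiom applications forces O(m), and none forces O(~m). So m is neither obligatory nor forbidden under these norms.

Neither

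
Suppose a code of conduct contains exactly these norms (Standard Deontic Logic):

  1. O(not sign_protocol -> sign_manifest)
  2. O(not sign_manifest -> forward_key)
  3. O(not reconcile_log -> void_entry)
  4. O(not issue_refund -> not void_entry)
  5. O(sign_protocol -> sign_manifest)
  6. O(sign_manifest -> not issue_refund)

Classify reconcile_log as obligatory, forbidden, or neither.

Premises 1 and 5 cover both cases: O(not sign_protocol -> sign_manifest) and O(sign_protocol -> sign_manifest). Since not sign_protocol ∨ sign_protocol is a tautology, O(sign_manifest) follows.
Premise 6 is O(sign_manifest -> not issue_refund); since O(sign_manifest), deontic closure gives O(not issue_refund).
With premise 4, O(not issue_refund -> not void_entry), the K-axiom yields O(not void_entry).
Premise 3, O(not reconcile_log -> void_entry), contraposes to O(not void_entry -> reconcile_log); with O(not void_entry) we get O(reconcile_log).
Premise 2 does not contribute to this derivation.
Hence reconcile_log is obligatory.

Obligatory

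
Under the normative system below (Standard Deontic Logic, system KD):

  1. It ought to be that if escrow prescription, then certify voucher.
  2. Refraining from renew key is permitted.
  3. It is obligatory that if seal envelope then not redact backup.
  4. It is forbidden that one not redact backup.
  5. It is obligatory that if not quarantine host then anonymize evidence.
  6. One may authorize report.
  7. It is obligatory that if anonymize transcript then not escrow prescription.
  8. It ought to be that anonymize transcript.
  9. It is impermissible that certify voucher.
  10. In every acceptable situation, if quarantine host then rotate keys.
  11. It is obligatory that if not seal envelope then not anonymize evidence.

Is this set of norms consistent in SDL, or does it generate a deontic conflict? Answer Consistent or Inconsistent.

Premise 1 is O(escrow_prescription → certify_voucher), but O(escrow_prescription) is not derivable from the premises, so it does not yield O(certify_voucher).
So O(certify_voucher) is not derivable, and the apparent clash with O(¬certify_voucher) does not arise.
A world satisfying every obligation exists (e.g. anonymize_evidence=false, anonymize_transcript=true, authorize_report=false, certify_voucher=false, escrow_prescription=false, quarantine_host=true, redact_backup=true, renew_key=false, rotate_keys=true, seal_envelope=false); no atom is both obligatory and forbidden, so the set is consistent.

Consistent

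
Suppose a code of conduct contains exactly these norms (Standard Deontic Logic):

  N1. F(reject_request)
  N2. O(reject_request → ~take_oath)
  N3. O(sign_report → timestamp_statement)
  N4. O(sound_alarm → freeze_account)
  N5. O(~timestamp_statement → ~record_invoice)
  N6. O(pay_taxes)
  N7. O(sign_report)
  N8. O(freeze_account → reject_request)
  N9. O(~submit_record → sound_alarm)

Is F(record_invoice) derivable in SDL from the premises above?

Premise 5 is O(~timestamp_statement → ~record_invoice), but O(~timestamp_statement) is not derivable from the premises, so it does not yield O(~record_invoice).
No other premise forces O(~record_invoice). An ideal world satisfying every premise can still have record_invoice true, so F(record_invoice) is not derivable.

No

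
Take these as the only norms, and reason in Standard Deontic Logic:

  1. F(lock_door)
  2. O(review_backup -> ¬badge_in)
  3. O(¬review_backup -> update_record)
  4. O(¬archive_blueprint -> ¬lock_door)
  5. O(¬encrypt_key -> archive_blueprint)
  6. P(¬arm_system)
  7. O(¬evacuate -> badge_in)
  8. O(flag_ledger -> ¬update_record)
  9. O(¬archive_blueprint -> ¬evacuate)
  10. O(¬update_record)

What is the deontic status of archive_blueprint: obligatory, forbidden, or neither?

Premise 10 gives O(¬update_record).
Premise 3, O(¬review_backup -> update_record), contraposes to O(¬update_record -> review_backup); with O(¬update_record) we get O(review_backup).
Premise 2 is O(review_backup -> ¬badge_in); since O(review_backup), deontic closure gives O(¬badge_in).
Premise 7 is O(¬evacuate -> badge_in); contrapositively O(¬badge_in -> evacuate). Since O(¬badge_in) holds, K gives O(evacuate).
Premise 9 is O(¬archive_blueprint -> ¬evacuate); contrapositively O(evacuate -> archive_blueprint). Since O(evacuate) holds, K gives O(archive_blueprint).
Premises 1, 4, 5, 6, 8 do not contribute to this derivation.
Hence archive_blueprint is obligatory.

Obligatory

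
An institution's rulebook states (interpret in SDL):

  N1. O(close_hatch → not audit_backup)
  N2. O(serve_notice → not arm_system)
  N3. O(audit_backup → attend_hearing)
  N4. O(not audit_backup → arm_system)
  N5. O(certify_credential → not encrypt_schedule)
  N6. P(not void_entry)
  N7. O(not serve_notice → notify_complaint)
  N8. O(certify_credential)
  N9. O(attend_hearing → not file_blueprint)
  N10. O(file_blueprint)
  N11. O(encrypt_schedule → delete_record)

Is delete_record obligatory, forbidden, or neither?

Neither

Premise 11 is O(encrypt_schedule → delete_record), but O(encrypt_schedule) is not derivable from the premises, so it does not yield O(delete_record).
No premise or chain of K-axiom applications forces O(delete_record), and none forces O(not delete_record). So delete_record is neither obligatory nor forbidden under these norms.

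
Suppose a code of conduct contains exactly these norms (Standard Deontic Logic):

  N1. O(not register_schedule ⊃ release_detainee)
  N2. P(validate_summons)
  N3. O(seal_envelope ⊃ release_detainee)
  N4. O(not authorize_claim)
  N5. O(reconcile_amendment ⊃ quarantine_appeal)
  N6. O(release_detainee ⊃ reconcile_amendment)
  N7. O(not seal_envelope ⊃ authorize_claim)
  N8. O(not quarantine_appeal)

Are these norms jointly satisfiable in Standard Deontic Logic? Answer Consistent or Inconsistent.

From premise 4 we have O(not authorize_claim).
Premise 7, O(not seal_envelope ⊃ authorize_claim), contraposes to O(not authorize_claim ⊃ seal_envelope); with O(not authorize_claim) we get O(seal_envelope).
From O(seal_envelope) and premise 3, O(seal_envelope ⊃ release_detainee), we obtain O(release_detainee).
With premise 6, O(release_detainee ⊃ reconcile_amendment), the K-axiom yields O(reconcile_amendment).
Applying K to premise 5 (O(reconcile_amendment ⊃ quarantine_appeal)) and O(reconcile_amendment) yields O(quarantine_appeal).
Yet premise 8 states O(not quarantine_appeal).
We now have both O(quarantine_appeal) and O(not quarantine_appeal) — quarantine_appeal is simultaneously obligatory and forbidden, violating the D-axiom.

Inconsistent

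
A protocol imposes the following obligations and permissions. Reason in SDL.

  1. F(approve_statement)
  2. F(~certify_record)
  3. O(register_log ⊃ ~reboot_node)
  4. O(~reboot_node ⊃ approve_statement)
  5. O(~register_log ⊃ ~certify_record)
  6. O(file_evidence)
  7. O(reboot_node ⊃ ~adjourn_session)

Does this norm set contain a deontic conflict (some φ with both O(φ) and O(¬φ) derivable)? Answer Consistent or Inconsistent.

F(~certify_record) at premise 2 means O(certify_record).
Premise 5 is O(~register_log ⊃ ~certify_record); contrapositively O(certify_record ⊃ register_log). Since O(certify_record) holds, K gives O(register_log).
Applying K to premise 3 (O(register_log ⊃ ~reboot_node)) and O(register_log) yields O(~reboot_node).
From O(~reboot_node) and premise 4, O(~reboot_node ⊃ approve_statement), we obtain O(approve_statement).
However, F(approve_statement) at premise 1 amounts to O(~approve_statement).
We now have both O(approve_statement) and O(~approve_statement) — approve_statement is simultaneously obligatory and forbidden, violating the D-axiom.

Inconsistent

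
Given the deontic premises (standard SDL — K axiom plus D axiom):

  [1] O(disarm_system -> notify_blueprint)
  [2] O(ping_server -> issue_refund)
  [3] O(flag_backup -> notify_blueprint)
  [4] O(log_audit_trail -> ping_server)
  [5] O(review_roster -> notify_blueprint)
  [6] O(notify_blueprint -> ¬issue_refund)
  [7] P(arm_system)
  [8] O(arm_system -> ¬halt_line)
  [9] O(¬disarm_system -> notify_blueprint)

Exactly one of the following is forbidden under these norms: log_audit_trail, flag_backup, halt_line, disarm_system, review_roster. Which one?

Premises 9 and 1 cover both cases: O(¬disarm_system -> notify_blueprint) and O(disarm_system -> notify_blueprint). Since ¬disarm_system ∨ disarm_system is a tautology, O(notify_blueprint) follows.
From O(notify_blueprint) and premise 6, O(notify_blueprint -> ¬issue_refund), we obtain O(¬issue_refund).
Premise 2, O(ping_server -> issue_refund), contraposes to O(¬issue_refund -> ¬ping_server); with O(¬issue_refund) we get O(¬ping_server).
Premise 4, O(log_audit_trail -> ping_server), contraposes to O(¬ping_server -> ¬log_audit_trail); with O(¬ping_server) we get O(¬log_audit_trail).
So O(¬log_audit_trail) holds, i.e. log_audit_trail is forbidden. None of the other listed options is forbidden under the premises.

log_audit_trail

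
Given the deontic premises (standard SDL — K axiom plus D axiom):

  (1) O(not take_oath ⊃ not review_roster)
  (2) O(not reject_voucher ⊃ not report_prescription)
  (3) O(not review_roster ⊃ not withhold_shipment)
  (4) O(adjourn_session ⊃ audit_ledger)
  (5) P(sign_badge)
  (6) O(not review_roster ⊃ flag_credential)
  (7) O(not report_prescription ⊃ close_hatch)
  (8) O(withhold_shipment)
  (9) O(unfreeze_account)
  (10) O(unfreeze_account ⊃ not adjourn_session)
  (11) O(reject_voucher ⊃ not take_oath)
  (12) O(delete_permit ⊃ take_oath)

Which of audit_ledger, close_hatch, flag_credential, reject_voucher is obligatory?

close_hatch

Premise 8 gives O(withhold_shipment).
Premise 3, O(not review_roster ⊃ not withhold_shipment), contraposes to O(withhold_shipment ⊃ review_roster); with O(withhold_shipment) we get O(review_roster).
Premise 1, O(not take_oath ⊃ not review_roster), contraposes to O(review_roster ⊃ take_oath); with O(review_roster) we get O(take_oath).
The contrapositive of premise 11 (O(reject_voucher ⊃ not take_oath)) is O(take_oath ⊃ not reject_voucher), and O(take_oath) is already established, so O(not reject_voucher).
Applying K to premise 2 (O(not reject_voucher ⊃ not report_prescription)) and O(not reject_voucher) yields O(not report_prescription).
With premise 7, O(not report_prescription ⊃ close_hatch), the K-axiom yields O(close_hatch).
So O(close_hatch) holds — close_hatch is obligatory. None of the other listed options is made obligatory by any chain of premises.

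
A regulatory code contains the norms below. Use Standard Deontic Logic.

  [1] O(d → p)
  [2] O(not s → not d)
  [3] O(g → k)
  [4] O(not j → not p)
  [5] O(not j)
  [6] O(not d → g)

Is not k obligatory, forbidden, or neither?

Premise 5 states O(not j) outright.
Premise 4 is O(not j → not p); since O(not j), deontic closure gives O(not p).
Premise 1 is O(d → p); contrapositively O(not p → not d). Since O(not p) holds, K gives O(not d).
Premise 6 is O(not d → g); since O(not d), deontic closure gives O(g).
With premise 3, O(g → k), the K-axiom yields O(k).
Premise 2 does not contribute to this derivation.
Thus O(k), which is F(not k): not k is forbidden.

Forbidden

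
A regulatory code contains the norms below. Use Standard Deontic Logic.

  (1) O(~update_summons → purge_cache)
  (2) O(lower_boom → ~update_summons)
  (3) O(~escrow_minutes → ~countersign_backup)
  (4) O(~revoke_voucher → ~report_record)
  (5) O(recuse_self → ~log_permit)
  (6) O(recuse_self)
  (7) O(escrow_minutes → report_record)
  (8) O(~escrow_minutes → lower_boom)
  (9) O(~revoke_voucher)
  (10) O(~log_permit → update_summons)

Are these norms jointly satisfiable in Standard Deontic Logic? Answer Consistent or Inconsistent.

Inconsistent

Premise 6 states O(recuse_self) outright.
From O(recuse_self) and premise 5, O(recuse_self → ~log_permit), we obtain O(~log_permit).
With premise 10, O(~log_permit → update_summons), the K-axiom yields O(update_summons).
Premise 2 is O(lower_boom → ~update_summons); contrapositively O(update_summons → ~lower_boom). Since O(update_summons) holds, K gives O(~lower_boom).
The contrapositive of premise 8 (O(~escrow_minutes → lower_boom)) is O(~lower_boom → escrow_minutes), and O(~lower_boom) is already established, so O(escrow_minutes).
Premise 7 is O(escrow_minutes → report_record); since O(escrow_minutes), deontic closure gives O(report_record).
The contrapositive of premise 4 (O(~revoke_voucher → ~report_record)) is O(report_record → revoke_voucher), and O(report_record) is already established, so O(revoke_voucher).
However, premise 9 gives O(~revoke_voucher).
We now have both O(revoke_voucher) and O(~revoke_voucher) — revoke_voucher is simultaneously obligatory and forbidden, violating the D-axiom.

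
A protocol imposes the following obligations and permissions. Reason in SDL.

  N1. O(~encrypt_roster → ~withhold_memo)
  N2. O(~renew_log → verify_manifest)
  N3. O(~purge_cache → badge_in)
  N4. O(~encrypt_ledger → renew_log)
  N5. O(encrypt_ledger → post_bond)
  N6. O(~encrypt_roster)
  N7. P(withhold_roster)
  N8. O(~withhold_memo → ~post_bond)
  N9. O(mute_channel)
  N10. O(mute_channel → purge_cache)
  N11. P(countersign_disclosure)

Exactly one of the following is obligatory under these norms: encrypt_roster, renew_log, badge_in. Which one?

Premise 6 gives O(~encrypt_roster).
From O(~encrypt_roster) and premise 1, O(~encrypt_roster → ~withhold_memo), we obtain O(~withhold_memo).
From O(~withhold_memo) and premise 8, O(~withhold_memo → ~post_bond), we obtain O(~post_bond).
Premise 5 is O(encrypt_ledger → post_bond); contrapositively O(~post_bond → ~encrypt_ledger). Since O(~post_bond) holds, K gives O(~encrypt_ledger).
From O(~encrypt_ledger) and premise 4, O(~encrypt_ledger → renew_log), we obtain O(renew_log).
So O(renew_log) holds — renew_log is obligatory. None of the other listed options is made obligatory by any chain of premises.

renew_log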